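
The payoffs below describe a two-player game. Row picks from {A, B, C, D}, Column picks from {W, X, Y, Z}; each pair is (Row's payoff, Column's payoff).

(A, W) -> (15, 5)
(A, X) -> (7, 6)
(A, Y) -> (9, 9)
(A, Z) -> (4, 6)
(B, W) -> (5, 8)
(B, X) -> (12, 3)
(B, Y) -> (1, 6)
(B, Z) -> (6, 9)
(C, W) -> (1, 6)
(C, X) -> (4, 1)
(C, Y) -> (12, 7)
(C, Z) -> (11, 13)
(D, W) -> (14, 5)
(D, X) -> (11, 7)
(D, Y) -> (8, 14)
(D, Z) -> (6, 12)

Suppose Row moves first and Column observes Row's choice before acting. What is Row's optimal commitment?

C

Solve by backward induction (Row leads).
- A → Column plays Y (best of 5, 6, 9, 6); Row gets 9.
- B → Column plays Z (best of 8, 3, 6, 9); Row gets 6.
- C → Column plays Z (best of 6, 1, 7, 13); Row gets 11.
- D → Column plays Y (best of 5, 7, 14, 12); Row gets 8.
Among 9, 6, 11, 8, the best is 11 at C. Subgame-perfect outcome: (C, Z) with payoffs (11, 13).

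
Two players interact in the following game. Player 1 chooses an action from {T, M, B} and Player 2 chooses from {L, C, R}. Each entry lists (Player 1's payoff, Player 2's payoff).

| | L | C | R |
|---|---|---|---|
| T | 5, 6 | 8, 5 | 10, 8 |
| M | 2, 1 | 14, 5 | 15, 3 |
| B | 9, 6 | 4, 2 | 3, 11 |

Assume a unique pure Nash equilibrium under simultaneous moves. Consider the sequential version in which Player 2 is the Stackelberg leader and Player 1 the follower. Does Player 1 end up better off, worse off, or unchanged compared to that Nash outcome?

worse off

Solve by backward induction (Player 2 leads).
- L → Player 1 plays B (best of 5, 2, 9); Player 2 gets 6.
- C → Player 1 plays M (best of 8, 14, 4); Player 2 gets 5.
- R → Player 1 plays M (best of 10, 15, 3); Player 2 gets 3.
Among 6, 5, 3, the best is 6 at L. Subgame-perfect outcome: (B, L) with payoffs (9, 6).
For the simultaneous game, intersect best replies.
Player 1's best replies: L→B; C→M; R→M.
Player 2's best replies: T→R; M→C; B→R.
Only (M, C) has each player best-responding; Nash payoffs (14, 5).
Player 1 earns 9 sequentially versus 14 at the Nash outcome: worse off.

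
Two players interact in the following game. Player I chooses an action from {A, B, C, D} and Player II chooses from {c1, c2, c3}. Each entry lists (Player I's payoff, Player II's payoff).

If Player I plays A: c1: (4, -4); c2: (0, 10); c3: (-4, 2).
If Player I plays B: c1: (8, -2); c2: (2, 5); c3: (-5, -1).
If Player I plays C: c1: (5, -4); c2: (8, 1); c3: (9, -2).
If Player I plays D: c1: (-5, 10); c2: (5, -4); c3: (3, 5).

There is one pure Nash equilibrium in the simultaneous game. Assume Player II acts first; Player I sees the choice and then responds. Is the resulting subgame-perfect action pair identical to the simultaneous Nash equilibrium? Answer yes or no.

yes

Player I best-responds to each possible Player II move:
- c1 → Player I plays B (best of 4, 8, 5, -5); Player II gets -2.
- c2 → Player I plays C (best of 0, 2, 8, 5); Player II gets 1.
- c3 → Player I plays C (best of -4, -5, 9, 3); Player II gets -2.
Among -2, 1, -2, the best is 1 at c2. Subgame-perfect outcome: (C, c2) with payoffs (8, 1).
Under simultaneous play:
Player I's best replies: c1→B; c2→C; c3→C.
Player II's best replies: A→c2; B→c2; C→c2; D→c1.
The unique mutual best reply is (C, c2), giving (8, 1).
Sequential outcome (C, c2) coincides with the Nash profile (C, c2).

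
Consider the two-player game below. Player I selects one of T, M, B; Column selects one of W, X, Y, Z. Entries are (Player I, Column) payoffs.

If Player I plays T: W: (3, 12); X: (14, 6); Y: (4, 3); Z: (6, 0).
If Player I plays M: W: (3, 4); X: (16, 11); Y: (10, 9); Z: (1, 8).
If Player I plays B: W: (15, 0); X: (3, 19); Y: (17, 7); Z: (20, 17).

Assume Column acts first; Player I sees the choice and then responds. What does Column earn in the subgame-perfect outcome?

17

Backward induction with Column moving first.
- W: BR = B, leader payoff 0.
- X: BR = M, leader payoff 11.
- Y: BR = B, leader payoff 7.
- Z: BR = B, leader payoff 17.
Column's induced payoffs are 0, 11, 7, 17, so Column commits to Z. Subgame-perfect outcome: (B, Z) with payoffs (20, 17).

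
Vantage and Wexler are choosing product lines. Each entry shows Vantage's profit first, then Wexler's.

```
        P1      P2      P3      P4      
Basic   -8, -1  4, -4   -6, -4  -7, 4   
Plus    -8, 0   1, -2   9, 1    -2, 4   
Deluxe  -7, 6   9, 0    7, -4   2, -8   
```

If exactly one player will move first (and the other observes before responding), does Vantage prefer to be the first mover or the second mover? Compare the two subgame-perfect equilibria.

If Vantage leads: Wexler's best replies are Basic→P4, Plus→P4, Deluxe→P1; Vantage's induced payoffs -7, -2, -7; outcome (Plus, P4), payoffs (-2, 4).
If Wexler leads: Vantage's best replies are P1→Deluxe, P2→Deluxe, P3→Plus, P4→Deluxe; Wexler's induced payoffs 6, 0, 1, -8; outcome (Deluxe, P1), payoffs (-7, 6).
Vantage gets -2 moving first and -7 moving second, so Vantage prefers to move first.

first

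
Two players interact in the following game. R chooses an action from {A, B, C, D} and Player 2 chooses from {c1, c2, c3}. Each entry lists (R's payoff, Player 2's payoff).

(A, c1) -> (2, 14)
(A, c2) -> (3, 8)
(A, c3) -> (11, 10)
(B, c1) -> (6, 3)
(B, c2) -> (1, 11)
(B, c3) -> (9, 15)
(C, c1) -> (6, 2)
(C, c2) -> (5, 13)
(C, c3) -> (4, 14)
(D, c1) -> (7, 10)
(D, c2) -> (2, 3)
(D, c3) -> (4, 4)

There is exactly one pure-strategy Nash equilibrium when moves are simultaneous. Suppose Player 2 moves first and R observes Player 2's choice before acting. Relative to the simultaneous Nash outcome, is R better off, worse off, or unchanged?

worse off

Backward induction with Player 2 moving first.
- c1: BR = D, leader payoff 10.
- c2: BR = C, leader payoff 13.
- c3: BR = A, leader payoff 10.
Maximizing over 10, 13, 10, Player 2 chooses c2. Subgame-perfect outcome: (C, c2) with payoffs (5, 13).
Now find the simultaneous Nash equilibrium.
R's best replies: c1→D; c2→C; c3→A.
Player 2's best replies: A→c1; B→c3; C→c3; D→c1.
The unique mutual best reply is (D, c1), giving (7, 10).
R earns 5 sequentially versus 7 at the Nash outcome: worse off.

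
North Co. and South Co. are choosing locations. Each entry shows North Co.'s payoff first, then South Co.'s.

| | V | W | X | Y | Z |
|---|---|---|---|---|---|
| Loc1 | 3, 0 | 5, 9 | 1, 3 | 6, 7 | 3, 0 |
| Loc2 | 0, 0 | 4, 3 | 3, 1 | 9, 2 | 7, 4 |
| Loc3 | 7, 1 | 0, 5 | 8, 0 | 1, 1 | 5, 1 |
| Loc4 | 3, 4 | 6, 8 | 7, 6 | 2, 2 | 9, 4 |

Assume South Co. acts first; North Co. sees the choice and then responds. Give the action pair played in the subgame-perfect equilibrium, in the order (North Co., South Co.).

(Loc4, W)

Solve by backward induction (South Co. leads).
- V: BR = Loc3, leader payoff 1.
- W: BR = Loc4, leader payoff 8.
- X: BR = Loc3, leader payoff 0.
- Y: BR = Loc2, leader payoff 2.
- Z: BR = Loc4, leader payoff 4.
Maximizing over 1, 8, 0, 2, 4, South Co. chooses W. Subgame-perfect outcome: (Loc4, W) with payoffs (6, 8).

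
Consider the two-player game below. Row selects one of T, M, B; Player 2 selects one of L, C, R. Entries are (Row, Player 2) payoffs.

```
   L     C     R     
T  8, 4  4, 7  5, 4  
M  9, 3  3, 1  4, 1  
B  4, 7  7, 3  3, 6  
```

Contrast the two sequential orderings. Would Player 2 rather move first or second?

first

If Row leads: Player 2's best replies are T→C, M→L, B→L; Row's induced payoffs 4, 9, 4; outcome (M, L), payoffs (9, 3).
If Player 2 leads: Row's best replies are L→M, C→B, R→T; Player 2's induced payoffs 3, 3, 4; outcome (T, R), payoffs (5, 4).
Player 2 gets 4 moving first and 3 moving second, so Player 2 prefers to move first.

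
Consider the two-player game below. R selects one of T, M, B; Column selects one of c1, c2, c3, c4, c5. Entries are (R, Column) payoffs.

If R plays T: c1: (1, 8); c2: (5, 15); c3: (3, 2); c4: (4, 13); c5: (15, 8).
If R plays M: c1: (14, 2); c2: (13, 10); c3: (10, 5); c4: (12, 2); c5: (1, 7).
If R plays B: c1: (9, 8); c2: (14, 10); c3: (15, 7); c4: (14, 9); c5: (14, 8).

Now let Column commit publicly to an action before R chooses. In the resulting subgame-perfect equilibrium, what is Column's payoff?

10

Solve by backward induction (Column leads).
- c1 → R plays M (best of 1, 14, 9); Column gets 2.
- c2 → R plays B (best of 5, 13, 14); Column gets 10.
- c3 → R plays B (best of 3, 10, 15); Column gets 7.
- c4 → R plays B (best of 4, 12, 14); Column gets 9.
- c5 → R plays T (best of 15, 1, 14); Column gets 8.
Among 2, 10, 7, 9, 8, the best is 10 at c2. Subgame-perfect outcome: (B, c2) with payoffs (14, 10).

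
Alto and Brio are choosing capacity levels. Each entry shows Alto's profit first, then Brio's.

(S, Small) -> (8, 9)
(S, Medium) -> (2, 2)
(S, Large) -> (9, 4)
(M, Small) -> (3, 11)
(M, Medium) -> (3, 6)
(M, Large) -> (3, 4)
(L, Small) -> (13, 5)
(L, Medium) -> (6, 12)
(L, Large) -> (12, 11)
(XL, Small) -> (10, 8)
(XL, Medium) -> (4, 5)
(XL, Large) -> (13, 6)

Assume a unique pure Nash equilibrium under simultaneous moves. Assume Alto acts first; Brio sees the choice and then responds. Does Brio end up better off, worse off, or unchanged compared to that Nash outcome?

Work backward from Brio's decision.
- S → Brio plays Small (best of 9, 2, 4); Alto gets 8.
- M → Brio plays Small (best of 11, 6, 4); Alto gets 3.
- L → Brio plays Medium (best of 5, 12, 11); Alto gets 6.
- XL → Brio plays Small (best of 8, 5, 6); Alto gets 10.
Maximizing over 8, 3, 6, 10, Alto chooses XL. Subgame-perfect outcome: (XL, Small) with payoffs (10, 8).
Now find the simultaneous Nash equilibrium.
Alto's best replies: Small→L; Medium→L; Large→XL.
Brio's best replies: S→Small; M→Small; L→Medium; XL→Small.
The unique mutual best reply is (L, Medium), giving (6, 12).
Brio earns 8 sequentially versus 12 at the Nash outcome: worse off.

worse off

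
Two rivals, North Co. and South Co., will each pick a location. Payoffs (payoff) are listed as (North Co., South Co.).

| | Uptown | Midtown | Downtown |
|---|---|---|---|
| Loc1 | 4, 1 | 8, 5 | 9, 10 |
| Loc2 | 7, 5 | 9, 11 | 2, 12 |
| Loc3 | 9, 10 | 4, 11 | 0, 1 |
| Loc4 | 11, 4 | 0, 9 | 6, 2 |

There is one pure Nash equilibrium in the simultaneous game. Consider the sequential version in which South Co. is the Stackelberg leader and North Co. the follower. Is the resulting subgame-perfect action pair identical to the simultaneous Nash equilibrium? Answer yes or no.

no

Backward induction with South Co. moving first.
- Uptown: North Co. compares 4, 7, 9, 11 and picks Loc4; South Co. would get 4.
- Midtown: North Co. compares 8, 9, 4, 0 and picks Loc2; South Co. would get 11.
- Downtown: North Co. compares 9, 2, 0, 6 and picks Loc1; South Co. would get 10.
Among 4, 11, 10, the best is 11 at Midtown. Subgame-perfect outcome: (Loc2, Midtown) with payoffs (9, 11).
Now find the simultaneous Nash equilibrium.
North Co.'s best replies: Uptown→Loc4; Midtown→Loc2; Downtown→Loc1.
South Co.'s best replies: Loc1→Downtown; Loc2→Downtown; Loc3→Midtown; Loc4→Midtown.
Only (Loc1, Downtown) has each player best-responding; Nash payoffs (9, 10).
Sequential outcome (Loc2, Midtown) differs from the Nash profile (Loc1, Downtown).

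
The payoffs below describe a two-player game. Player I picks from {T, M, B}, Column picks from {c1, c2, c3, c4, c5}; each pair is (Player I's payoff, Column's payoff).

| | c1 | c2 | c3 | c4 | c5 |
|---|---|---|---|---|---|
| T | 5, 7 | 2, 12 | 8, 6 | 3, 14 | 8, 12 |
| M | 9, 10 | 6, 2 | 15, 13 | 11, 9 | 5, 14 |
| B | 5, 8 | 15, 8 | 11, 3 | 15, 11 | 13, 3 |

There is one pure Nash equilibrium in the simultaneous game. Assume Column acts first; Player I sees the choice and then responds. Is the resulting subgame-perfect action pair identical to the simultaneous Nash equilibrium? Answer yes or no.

Work backward from Player I's decision.
- c1: BR = M, leader payoff 10.
- c2: BR = B, leader payoff 8.
- c3: BR = M, leader payoff 13.
- c4: BR = B, leader payoff 11.
- c5: BR = B, leader payoff 3.
Maximizing over 10, 8, 13, 11, 3, Column chooses c3. Subgame-perfect outcome: (M, c3) with payoffs (15, 13).
Now find the simultaneous Nash equilibrium.
Player I's best replies: c1→M; c2→B; c3→M; c4→B; c5→B.
Column's best replies: T→c4; M→c5; B→c4.
Only (B, c4) has each player best-responding; Nash payoffs (15, 11).
Sequential outcome (M, c3) differs from the Nash profile (B, c4).

no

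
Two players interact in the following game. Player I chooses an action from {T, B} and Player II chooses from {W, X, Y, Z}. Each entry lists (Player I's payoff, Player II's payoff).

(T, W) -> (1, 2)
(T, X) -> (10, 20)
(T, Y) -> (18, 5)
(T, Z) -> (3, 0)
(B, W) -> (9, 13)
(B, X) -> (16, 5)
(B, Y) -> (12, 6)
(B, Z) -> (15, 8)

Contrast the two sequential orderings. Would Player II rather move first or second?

second

If Player I leads: Player II's best replies are T→X, B→W; Player I's induced payoffs 10, 9; outcome (T, X), payoffs (10, 20).
If Player II leads: Player I's best replies are W→B, X→B, Y→T, Z→B; Player II's induced payoffs 13, 5, 5, 8; outcome (B, W), payoffs (9, 13).
Player II gets 13 moving first and 20 moving second, so Player II prefers to move second.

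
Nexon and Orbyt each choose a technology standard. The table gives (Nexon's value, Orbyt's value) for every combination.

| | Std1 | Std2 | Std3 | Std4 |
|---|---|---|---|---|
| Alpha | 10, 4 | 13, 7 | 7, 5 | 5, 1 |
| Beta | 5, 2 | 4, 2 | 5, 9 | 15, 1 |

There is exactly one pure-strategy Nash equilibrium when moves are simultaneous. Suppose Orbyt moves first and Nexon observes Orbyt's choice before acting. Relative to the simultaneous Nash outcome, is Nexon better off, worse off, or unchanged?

unchanged

Backward induction with Orbyt moving first.
- Std1: Nexon compares 10, 5 and picks Alpha; Orbyt would get 4.
- Std2: Nexon compares 13, 4 and picks Alpha; Orbyt would get 7.
- Std3: Nexon compares 7, 5 and picks Alpha; Orbyt would get 5.
- Std4: Nexon compares 5, 15 and picks Beta; Orbyt would get 1.
Orbyt's induced payoffs are 4, 7, 5, 1, so Orbyt commits to Std2. Subgame-perfect outcome: (Alpha, Std2) with payoffs (13, 7).
For the simultaneous game, intersect best replies.
Nexon's best replies: Std1→Alpha; Std2→Alpha; Std3→Alpha; Std4→Beta.
Orbyt's best replies: Alpha→Std2; Beta→Std3.
The unique mutual best reply is (Alpha, Std2), giving (13, 7).
Nexon earns 13 sequentially versus 13 at the Nash outcome: unchanged.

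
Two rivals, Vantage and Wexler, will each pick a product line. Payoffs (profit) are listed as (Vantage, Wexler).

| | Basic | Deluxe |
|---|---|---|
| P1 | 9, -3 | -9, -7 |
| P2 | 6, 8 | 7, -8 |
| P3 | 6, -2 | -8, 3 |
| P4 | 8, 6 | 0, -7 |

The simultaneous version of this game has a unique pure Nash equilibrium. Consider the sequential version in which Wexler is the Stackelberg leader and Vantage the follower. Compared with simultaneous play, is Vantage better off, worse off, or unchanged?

Vantage best-responds to each possible Wexler move:
- Basic: Vantage compares 9, 6, 6, 8 and picks P1; Wexler would get -3.
- Deluxe: Vantage compares -9, 7, -8, 0 and picks P2; Wexler would get -8.
Wexler's induced payoffs are -3, -8, so Wexler commits to Basic. Subgame-perfect outcome: (P1, Basic) with payoffs (9, -3).
For the simultaneous game, intersect best replies.
Vantage's best replies: Basic→P1; Deluxe→P2.
Wexler's best replies: P1→Basic; P2→Basic; P3→Deluxe; P4→Basic.
Only (P1, Basic) has each player best-responding; Nash payoffs (9, -3).
Vantage earns 9 sequentially versus 9 at the Nash outcome: unchanged.

unchanged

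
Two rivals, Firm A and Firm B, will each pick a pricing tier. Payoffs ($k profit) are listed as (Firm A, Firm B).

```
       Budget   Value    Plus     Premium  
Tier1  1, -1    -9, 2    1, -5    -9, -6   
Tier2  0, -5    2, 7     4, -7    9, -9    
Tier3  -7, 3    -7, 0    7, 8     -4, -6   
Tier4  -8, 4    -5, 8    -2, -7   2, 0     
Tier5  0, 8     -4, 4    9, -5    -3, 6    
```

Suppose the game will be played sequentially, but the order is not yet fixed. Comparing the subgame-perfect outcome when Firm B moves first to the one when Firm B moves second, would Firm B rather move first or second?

If Firm A leads: Firm B's best replies are Tier1→Value, Tier2→Value, Tier3→Plus, Tier4→Value, Tier5→Budget; Firm A's induced payoffs -9, 2, 7, -5, 0; outcome (Tier3, Plus), payoffs (7, 8).
If Firm B leads: Firm A's best replies are Budget→Tier1, Value→Tier2, Plus→Tier5, Premium→Tier2; Firm B's induced payoffs -1, 7, -5, -9; outcome (Tier2, Value), payoffs (2, 7).
Firm B gets 7 moving first and 8 moving second, so Firm B prefers to move second.

second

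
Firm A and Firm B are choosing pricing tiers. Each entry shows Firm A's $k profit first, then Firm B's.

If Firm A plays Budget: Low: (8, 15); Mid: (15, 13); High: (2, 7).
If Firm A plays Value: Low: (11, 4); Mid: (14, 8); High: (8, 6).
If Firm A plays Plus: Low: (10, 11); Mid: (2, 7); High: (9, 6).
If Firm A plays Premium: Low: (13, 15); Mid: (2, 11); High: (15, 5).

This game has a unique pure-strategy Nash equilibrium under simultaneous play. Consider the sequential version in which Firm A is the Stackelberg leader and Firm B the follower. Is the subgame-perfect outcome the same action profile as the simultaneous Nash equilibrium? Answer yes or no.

Work backward from Firm B's decision.
- Budget → Firm B plays Low (best of 15, 13, 7); Firm A gets 8.
- Value → Firm B plays Mid (best of 4, 8, 6); Firm A gets 14.
- Plus → Firm B plays Low (best of 11, 7, 6); Firm A gets 10.
- Premium → Firm B plays Low (best of 15, 11, 5); Firm A gets 13.
Among 8, 14, 10, 13, the best is 14 at Value. Subgame-perfect outcome: (Value, Mid) with payoffs (14, 8).
For the simultaneous game, intersect best replies.
Firm A's best replies: Low→Premium; Mid→Budget; High→Premium.
Firm B's best replies: Budget→Low; Value→Mid; Plus→Low; Premium→Low.
Only (Premium, Low) has each player best-responding; Nash payoffs (13, 15).
Sequential outcome (Value, Mid) differs from the Nash profile (Premium, Low).

no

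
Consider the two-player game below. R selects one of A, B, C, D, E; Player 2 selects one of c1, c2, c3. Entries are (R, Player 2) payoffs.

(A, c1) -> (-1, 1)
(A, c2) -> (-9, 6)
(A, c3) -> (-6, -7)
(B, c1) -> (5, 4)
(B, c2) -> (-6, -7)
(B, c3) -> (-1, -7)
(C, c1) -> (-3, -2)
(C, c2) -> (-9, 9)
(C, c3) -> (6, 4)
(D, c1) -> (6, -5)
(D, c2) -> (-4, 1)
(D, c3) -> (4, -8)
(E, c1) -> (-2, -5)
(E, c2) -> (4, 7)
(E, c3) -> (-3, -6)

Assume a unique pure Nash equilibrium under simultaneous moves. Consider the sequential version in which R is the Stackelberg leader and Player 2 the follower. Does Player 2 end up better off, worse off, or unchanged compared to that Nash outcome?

worse off

Work backward from Player 2's decision.
- A → Player 2 plays c2 (best of 1, 6, -7); R gets -9.
- B → Player 2 plays c1 (best of 4, -7, -7); R gets 5.
- C → Player 2 plays c2 (best of -2, 9, 4); R gets -9.
- D → Player 2 plays c2 (best of -5, 1, -8); R gets -4.
- E → Player 2 plays c2 (best of -5, 7, -6); R gets 4.
Among -9, 5, -9, -4, 4, the best is 5 at B. Subgame-perfect outcome: (B, c1) with payoffs (5, 4).
Now find the simultaneous Nash equilibrium.
R's best replies: c1→D; c2→E; c3→C.
Player 2's best replies: A→c2; B→c1; C→c2; D→c2; E→c2.
Only (E, c2) has each player best-responding; Nash payoffs (4, 7).
Player 2 earns 4 sequentially versus 7 at the Nash outcome: worse off.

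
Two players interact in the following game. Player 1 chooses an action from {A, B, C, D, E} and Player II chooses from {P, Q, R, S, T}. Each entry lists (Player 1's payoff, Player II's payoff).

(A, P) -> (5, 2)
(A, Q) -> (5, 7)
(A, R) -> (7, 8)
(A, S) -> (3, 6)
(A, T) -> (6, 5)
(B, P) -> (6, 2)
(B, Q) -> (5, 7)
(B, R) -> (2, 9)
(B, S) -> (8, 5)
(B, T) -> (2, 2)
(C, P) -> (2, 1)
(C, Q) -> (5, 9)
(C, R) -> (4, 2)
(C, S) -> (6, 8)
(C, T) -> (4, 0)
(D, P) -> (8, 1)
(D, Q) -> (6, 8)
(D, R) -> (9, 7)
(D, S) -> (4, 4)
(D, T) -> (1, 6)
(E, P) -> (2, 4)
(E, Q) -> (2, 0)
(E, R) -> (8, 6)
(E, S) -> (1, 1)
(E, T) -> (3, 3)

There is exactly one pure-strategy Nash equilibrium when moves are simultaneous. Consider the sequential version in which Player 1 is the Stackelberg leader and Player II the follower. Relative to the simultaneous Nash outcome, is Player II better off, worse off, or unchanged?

worse off

Player II best-responds to each possible Player 1 move:
- A: Player II compares 2, 7, 8, 6, 5 and picks R; Player 1 would get 7.
- B: Player II compares 2, 7, 9, 5, 2 and picks R; Player 1 would get 2.
- C: Player II compares 1, 9, 2, 8, 0 and picks Q; Player 1 would get 5.
- D: Player II compares 1, 8, 7, 4, 6 and picks Q; Player 1 would get 6.
- E: Player II compares 4, 0, 6, 1, 3 and picks R; Player 1 would get 8.
Player 1's induced payoffs are 7, 2, 5, 6, 8, so Player 1 commits to E. Subgame-perfect outcome: (E, R) with payoffs (8, 6).
Now find the simultaneous Nash equilibrium.
Player 1's best replies: P→D; Q→D; R→D; S→B; T→A.
Player II's best replies: A→R; B→R; C→Q; D→Q; E→R.
The unique mutual best reply is (D, Q), giving (6, 8).
Player II earns 6 sequentially versus 8 at the Nash outcome: worse off.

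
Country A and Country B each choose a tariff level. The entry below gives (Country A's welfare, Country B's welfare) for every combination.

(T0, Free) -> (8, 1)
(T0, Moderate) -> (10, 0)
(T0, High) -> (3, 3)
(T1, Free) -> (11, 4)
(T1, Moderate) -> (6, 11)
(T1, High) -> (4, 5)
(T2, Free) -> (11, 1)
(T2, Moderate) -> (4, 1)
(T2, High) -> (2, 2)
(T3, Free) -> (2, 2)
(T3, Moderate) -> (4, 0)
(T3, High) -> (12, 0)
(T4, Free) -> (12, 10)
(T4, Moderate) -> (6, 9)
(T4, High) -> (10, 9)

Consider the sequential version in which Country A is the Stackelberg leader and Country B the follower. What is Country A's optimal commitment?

Work backward from Country B's decision.
- T0: Country B compares 1, 0, 3 and picks High; Country A would get 3.
- T1: Country B compares 4, 11, 5 and picks Moderate; Country A would get 6.
- T2: Country B compares 1, 1, 2 and picks High; Country A would get 2.
- T3: Country B compares 2, 0, 0 and picks Free; Country A would get 2.
- T4: Country B compares 10, 9, 9 and picks Free; Country A would get 12.
Maximizing over 3, 6, 2, 2, 12, Country A chooses T4. Subgame-perfect outcome: (T4, Free) with payoffs (12, 10).

T4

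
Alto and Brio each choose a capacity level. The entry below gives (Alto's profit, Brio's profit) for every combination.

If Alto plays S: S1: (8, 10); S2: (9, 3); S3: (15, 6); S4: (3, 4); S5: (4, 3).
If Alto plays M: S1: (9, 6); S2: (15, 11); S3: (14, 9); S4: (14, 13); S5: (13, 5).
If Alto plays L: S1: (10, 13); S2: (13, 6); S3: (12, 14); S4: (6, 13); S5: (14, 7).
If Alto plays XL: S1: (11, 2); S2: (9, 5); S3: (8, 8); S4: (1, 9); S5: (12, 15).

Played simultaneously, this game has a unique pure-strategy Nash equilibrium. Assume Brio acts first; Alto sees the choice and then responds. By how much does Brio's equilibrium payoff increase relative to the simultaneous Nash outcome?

0

Work backward from Alto's decision.
- S1 → Alto plays XL (best of 8, 9, 10, 11); Brio gets 2.
- S2 → Alto plays M (best of 9, 15, 13, 9); Brio gets 11.
- S3 → Alto plays S (best of 15, 14, 12, 8); Brio gets 6.
- S4 → Alto plays M (best of 3, 14, 6, 1); Brio gets 13.
- S5 → Alto plays L (best of 4, 13, 14, 12); Brio gets 7.
Maximizing over 2, 11, 6, 13, 7, Brio chooses S4. Subgame-perfect outcome: (M, S4) with payoffs (14, 13).
Under simultaneous play:
Alto's best replies: S1→XL; S2→M; S3→S; S4→M; S5→L.
Brio's best replies: S→S1; M→S4; L→S3; XL→S5.
Only (M, S4) has each player best-responding; Nash payoffs (14, 13).
Brio's commitment gain: 13 − 13 = 0.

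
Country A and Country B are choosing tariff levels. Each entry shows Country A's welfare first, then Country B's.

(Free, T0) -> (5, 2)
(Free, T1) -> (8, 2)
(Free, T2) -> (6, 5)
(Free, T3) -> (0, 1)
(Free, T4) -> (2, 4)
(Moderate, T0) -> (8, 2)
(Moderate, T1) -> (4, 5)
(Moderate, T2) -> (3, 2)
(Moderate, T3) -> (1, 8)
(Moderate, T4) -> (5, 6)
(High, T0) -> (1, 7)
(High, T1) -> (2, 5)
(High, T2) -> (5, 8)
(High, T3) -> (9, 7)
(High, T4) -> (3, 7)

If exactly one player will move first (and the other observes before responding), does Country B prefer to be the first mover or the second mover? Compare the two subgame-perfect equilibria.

first

If Country A leads: Country B's best replies are Free→T2, Moderate→T3, High→T2; Country A's induced payoffs 6, 1, 5; outcome (Free, T2), payoffs (6, 5).
If Country B leads: Country A's best replies are T0→Moderate, T1→Free, T2→Free, T3→High, T4→Moderate; Country B's induced payoffs 2, 2, 5, 7, 6; outcome (High, T3), payoffs (9, 7).
Country B gets 7 moving first and 5 moving second, so Country B prefers to move first.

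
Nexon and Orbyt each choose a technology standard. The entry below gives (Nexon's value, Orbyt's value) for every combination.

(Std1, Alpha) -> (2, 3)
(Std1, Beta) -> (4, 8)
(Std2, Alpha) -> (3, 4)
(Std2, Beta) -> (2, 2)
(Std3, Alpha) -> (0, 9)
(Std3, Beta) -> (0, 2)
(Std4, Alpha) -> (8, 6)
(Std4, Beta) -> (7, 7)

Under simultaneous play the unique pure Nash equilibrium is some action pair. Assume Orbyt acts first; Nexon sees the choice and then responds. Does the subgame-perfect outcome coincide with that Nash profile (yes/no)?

yes

Nexon best-responds to each possible Orbyt move:
- Alpha → Nexon plays Std4 (best of 2, 3, 0, 8); Orbyt gets 6.
- Beta → Nexon plays Std4 (best of 4, 2, 0, 7); Orbyt gets 7.
Orbyt's induced payoffs are 6, 7, so Orbyt commits to Beta. Subgame-perfect outcome: (Std4, Beta) with payoffs (7, 7).
For the simultaneous game, intersect best replies.
Nexon's best replies: Alpha→Std4; Beta→Std4.
Orbyt's best replies: Std1→Beta; Std2→Alpha; Std3→Alpha; Std4→Beta.
The unique mutual best reply is (Std4, Beta), giving (7, 7).
Sequential outcome (Std4, Beta) coincides with the Nash profile (Std4, Beta).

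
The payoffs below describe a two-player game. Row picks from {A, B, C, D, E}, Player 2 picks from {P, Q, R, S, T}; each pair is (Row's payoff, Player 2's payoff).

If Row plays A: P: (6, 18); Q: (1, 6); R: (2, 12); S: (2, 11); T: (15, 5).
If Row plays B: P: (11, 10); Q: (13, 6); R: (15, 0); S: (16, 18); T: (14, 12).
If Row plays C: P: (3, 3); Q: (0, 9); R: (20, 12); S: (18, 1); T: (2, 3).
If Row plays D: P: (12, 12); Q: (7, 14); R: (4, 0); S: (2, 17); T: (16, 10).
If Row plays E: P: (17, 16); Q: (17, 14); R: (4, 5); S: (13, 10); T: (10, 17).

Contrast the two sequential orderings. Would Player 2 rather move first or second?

If Row leads: Player 2's best replies are A→P, B→S, C→R, D→S, E→T; Row's induced payoffs 6, 16, 20, 2, 10; outcome (C, R), payoffs (20, 12).
If Player 2 leads: Row's best replies are P→E, Q→E, R→C, S→C, T→D; Player 2's induced payoffs 16, 14, 12, 1, 10; outcome (E, P), payoffs (17, 16).
Player 2 gets 16 moving first and 12 moving second, so Player 2 prefers to move first.

first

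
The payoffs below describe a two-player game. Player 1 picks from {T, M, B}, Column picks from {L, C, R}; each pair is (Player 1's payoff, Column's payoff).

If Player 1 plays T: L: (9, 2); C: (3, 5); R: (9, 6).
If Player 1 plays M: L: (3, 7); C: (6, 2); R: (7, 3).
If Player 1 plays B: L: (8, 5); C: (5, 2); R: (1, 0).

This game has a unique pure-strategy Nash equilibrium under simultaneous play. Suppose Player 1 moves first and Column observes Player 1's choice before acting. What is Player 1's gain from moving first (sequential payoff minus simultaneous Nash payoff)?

Solve by backward induction (Player 1 leads).
- T: Column compares 2, 5, 6 and picks R; Player 1 would get 9.
- M: Column compares 7, 2, 3 and picks L; Player 1 would get 3.
- B: Column compares 5, 2, 0 and picks L; Player 1 would get 8.
Player 1's induced payoffs are 9, 3, 8, so Player 1 commits to T. Subgame-perfect outcome: (T, R) with payoffs (9, 6).
Now find the simultaneous Nash equilibrium.
Player 1's best replies: L→T; C→M; R→T.
Column's best replies: T→R; M→L; B→L.
The unique mutual best reply is (T, R), giving (9, 6).
Player 1's commitment gain: 9 − 9 = 0.

0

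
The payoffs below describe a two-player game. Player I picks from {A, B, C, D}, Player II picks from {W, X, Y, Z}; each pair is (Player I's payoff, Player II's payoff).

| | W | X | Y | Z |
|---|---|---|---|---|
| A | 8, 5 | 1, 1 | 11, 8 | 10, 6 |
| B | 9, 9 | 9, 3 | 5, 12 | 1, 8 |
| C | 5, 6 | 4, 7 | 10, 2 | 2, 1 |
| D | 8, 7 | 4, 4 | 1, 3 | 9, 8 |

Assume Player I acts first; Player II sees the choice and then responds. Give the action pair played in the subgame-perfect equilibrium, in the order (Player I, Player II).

Backward induction with Player I moving first.
- A: Player II compares 5, 1, 8, 6 and picks Y; Player I would get 11.
- B: Player II compares 9, 3, 12, 8 and picks Y; Player I would get 5.
- C: Player II compares 6, 7, 2, 1 and picks X; Player I would get 4.
- D: Player II compares 7, 4, 3, 8 and picks Z; Player I would get 9.
Player I's induced payoffs are 11, 5, 4, 9, so Player I commits to A. Subgame-perfect outcome: (A, Y) with payoffs (11, 8).

(A, Y)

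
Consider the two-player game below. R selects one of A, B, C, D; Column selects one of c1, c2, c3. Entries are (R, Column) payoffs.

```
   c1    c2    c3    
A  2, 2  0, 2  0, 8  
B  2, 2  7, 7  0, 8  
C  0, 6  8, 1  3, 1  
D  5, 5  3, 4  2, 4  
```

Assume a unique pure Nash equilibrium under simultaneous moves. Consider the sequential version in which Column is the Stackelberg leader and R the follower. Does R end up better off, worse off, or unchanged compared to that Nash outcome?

Work backward from R's decision.
- c1: BR = D, leader payoff 5.
- c2: BR = C, leader payoff 1.
- c3: BR = C, leader payoff 1.
Column's induced payoffs are 5, 1, 1, so Column commits to c1. Subgame-perfect outcome: (D, c1) with payoffs (5, 5).
Now find the simultaneous Nash equilibrium.
R's best replies: c1→D; c2→C; c3→C.
Column's best replies: A→c3; B→c3; C→c1; D→c1.
Only (D, c1) has each player best-responding; Nash payoffs (5, 5).
R earns 5 sequentially versus 5 at the Nash outcome: unchanged.

unchanged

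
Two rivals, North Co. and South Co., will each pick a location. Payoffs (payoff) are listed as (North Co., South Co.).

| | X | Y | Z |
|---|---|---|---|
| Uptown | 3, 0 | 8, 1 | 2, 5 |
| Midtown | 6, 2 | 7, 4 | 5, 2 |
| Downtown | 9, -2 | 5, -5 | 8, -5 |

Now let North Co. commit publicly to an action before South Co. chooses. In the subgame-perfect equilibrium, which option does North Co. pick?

Downtown

Backward induction with North Co. moving first.
- Uptown: BR = Z, leader payoff 2.
- Midtown: BR = Y, leader payoff 7.
- Downtown: BR = X, leader payoff 9.
North Co.'s induced payoffs are 2, 7, 9, so North Co. commits to Downtown. Subgame-perfect outcome: (Downtown, X) with payoffs (9, -2).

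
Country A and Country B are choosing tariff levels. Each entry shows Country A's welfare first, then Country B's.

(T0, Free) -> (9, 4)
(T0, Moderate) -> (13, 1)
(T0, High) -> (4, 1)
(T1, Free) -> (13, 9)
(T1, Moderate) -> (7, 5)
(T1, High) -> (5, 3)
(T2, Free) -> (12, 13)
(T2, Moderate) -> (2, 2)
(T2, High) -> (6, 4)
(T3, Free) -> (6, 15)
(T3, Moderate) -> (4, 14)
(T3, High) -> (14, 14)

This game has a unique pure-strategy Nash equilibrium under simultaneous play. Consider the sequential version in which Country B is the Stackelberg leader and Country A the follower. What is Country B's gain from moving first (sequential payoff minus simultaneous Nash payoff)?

5

Work backward from Country A's decision.
- Free: BR = T1, leader payoff 9.
- Moderate: BR = T0, leader payoff 1.
- High: BR = T3, leader payoff 14.
Maximizing over 9, 1, 14, Country B chooses High. Subgame-perfect outcome: (T3, High) with payoffs (14, 14).
For the simultaneous game, intersect best replies.
Country A's best replies: Free→T1; Moderate→T0; High→T3.
Country B's best replies: T0→Free; T1→Free; T2→Free; T3→Free.
Only (T1, Free) has each player best-responding; Nash payoffs (13, 9).
Country B's commitment gain: 14 − 9 = 5.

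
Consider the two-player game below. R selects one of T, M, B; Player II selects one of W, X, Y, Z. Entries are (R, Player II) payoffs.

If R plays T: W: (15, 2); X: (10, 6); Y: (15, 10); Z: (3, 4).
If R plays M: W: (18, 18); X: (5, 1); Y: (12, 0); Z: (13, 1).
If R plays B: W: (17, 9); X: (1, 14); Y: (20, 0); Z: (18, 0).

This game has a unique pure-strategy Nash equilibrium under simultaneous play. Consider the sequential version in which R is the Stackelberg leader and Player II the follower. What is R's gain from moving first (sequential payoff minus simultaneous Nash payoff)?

0

Backward induction with R moving first.
- T: BR = Y, leader payoff 15.
- M: BR = W, leader payoff 18.
- B: BR = X, leader payoff 1.
Maximizing over 15, 18, 1, R chooses M. Subgame-perfect outcome: (M, W) with payoffs (18, 18).
Under simultaneous play:
R's best replies: W→M; X→T; Y→B; Z→B.
Player II's best replies: T→Y; M→W; B→X.
The unique mutual best reply is (M, W), giving (18, 18).
R's commitment gain: 18 − 18 = 0.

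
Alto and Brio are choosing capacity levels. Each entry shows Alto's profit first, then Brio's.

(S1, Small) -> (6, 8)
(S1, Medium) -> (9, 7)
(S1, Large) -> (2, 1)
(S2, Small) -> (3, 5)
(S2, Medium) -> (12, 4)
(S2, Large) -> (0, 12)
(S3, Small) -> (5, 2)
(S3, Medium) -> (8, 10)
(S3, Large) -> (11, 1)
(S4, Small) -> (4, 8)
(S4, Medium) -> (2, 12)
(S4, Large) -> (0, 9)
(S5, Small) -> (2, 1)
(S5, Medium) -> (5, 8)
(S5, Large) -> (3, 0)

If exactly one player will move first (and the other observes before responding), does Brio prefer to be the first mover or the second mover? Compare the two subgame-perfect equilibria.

second

If Alto leads: Brio's best replies are S1→Small, S2→Large, S3→Medium, S4→Medium, S5→Medium; Alto's induced payoffs 6, 0, 8, 2, 5; outcome (S3, Medium), payoffs (8, 10).
If Brio leads: Alto's best replies are Small→S1, Medium→S2, Large→S3; Brio's induced payoffs 8, 4, 1; outcome (S1, Small), payoffs (6, 8).
Brio gets 8 moving first and 10 moving second, so Brio prefers to move second.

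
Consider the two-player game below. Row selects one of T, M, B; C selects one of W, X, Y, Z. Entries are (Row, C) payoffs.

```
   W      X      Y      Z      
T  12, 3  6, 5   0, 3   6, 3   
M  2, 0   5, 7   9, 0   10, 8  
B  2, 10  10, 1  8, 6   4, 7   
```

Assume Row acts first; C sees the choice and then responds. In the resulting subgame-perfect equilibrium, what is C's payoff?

8

Work backward from C's decision.
- T → C plays X (best of 3, 5, 3, 3); Row gets 6.
- M → C plays Z (best of 0, 7, 0, 8); Row gets 10.
- B → C plays W (best of 10, 1, 6, 7); Row gets 2.
Row's induced payoffs are 6, 10, 2, so Row commits to M. Subgame-perfect outcome: (M, Z) with payoffs (10, 8).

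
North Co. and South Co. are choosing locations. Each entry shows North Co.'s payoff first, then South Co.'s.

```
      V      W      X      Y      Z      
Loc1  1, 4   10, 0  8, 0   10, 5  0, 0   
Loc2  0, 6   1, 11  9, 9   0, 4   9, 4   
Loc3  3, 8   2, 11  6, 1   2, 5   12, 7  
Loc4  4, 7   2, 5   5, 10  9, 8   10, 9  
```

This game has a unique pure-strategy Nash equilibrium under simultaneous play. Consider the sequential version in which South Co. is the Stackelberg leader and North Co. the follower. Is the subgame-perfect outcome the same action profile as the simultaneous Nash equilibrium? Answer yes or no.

no

Solve by backward induction (South Co. leads).
- V → North Co. plays Loc4 (best of 1, 0, 3, 4); South Co. gets 7.
- W → North Co. plays Loc1 (best of 10, 1, 2, 2); South Co. gets 0.
- X → North Co. plays Loc2 (best of 8, 9, 6, 5); South Co. gets 9.
- Y → North Co. plays Loc1 (best of 10, 0, 2, 9); South Co. gets 5.
- Z → North Co. plays Loc3 (best of 0, 9, 12, 10); South Co. gets 7.
South Co.'s induced payoffs are 7, 0, 9, 5, 7, so South Co. commits to X. Subgame-perfect outcome: (Loc2, X) with payoffs (9, 9).
For the simultaneous game, intersect best replies.
North Co.'s best replies: V→Loc4; W→Loc1; X→Loc2; Y→Loc1; Z→Loc3.
South Co.'s best replies: Loc1→Y; Loc2→W; Loc3→W; Loc4→X.
The unique mutual best reply is (Loc1, Y), giving (10, 5).
Sequential outcome (Loc2, X) differs from the Nash profile (Loc1, Y).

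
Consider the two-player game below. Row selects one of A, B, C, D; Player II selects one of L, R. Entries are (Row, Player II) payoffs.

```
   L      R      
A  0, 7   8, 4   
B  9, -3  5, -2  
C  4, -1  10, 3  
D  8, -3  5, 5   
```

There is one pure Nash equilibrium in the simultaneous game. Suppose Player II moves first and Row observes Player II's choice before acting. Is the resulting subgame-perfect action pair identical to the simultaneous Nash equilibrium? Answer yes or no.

yes

Row best-responds to each possible Player II move:
- L: BR = B, leader payoff -3.
- R: BR = C, leader payoff 3.
Among -3, 3, the best is 3 at R. Subgame-perfect outcome: (C, R) with payoffs (10, 3).
Under simultaneous play:
Row's best replies: L→B; R→C.
Player II's best replies: A→L; B→R; C→R; D→R.
The unique mutual best reply is (C, R), giving (10, 3).
Sequential outcome (C, R) coincides with the Nash profile (C, R).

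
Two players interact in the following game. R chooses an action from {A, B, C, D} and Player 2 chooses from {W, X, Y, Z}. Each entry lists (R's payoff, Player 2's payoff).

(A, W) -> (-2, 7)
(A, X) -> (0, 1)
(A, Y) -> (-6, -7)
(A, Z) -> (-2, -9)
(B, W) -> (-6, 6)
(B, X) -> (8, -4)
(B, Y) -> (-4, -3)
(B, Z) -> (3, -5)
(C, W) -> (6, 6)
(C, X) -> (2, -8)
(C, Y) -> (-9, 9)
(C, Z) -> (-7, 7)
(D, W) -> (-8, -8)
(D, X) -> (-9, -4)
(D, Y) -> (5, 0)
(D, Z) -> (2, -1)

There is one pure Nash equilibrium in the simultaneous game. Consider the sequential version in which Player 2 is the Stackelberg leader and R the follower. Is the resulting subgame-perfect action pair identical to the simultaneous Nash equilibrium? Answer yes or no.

no

Work backward from R's decision.
- W: BR = C, leader payoff 6.
- X: BR = B, leader payoff -4.
- Y: BR = D, leader payoff 0.
- Z: BR = B, leader payoff -5.
Maximizing over 6, -4, 0, -5, Player 2 chooses W. Subgame-perfect outcome: (C, W) with payoffs (6, 6).
Now find the simultaneous Nash equilibrium.
R's best replies: W→C; X→B; Y→D; Z→B.
Player 2's best replies: A→W; B→W; C→Y; D→Y.
Only (D, Y) has each player best-responding; Nash payoffs (5, 0).
Sequential outcome (C, W) differs from the Nash profile (D, Y).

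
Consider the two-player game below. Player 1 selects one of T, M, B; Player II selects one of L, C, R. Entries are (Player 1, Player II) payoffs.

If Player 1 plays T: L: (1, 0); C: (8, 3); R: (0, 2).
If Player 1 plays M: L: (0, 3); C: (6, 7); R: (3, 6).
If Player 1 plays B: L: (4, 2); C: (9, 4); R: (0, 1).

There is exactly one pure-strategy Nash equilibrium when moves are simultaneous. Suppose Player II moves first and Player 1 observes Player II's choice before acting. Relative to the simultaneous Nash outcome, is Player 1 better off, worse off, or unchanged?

Solve by backward induction (Player II leads).
- L: BR = B, leader payoff 2.
- C: BR = B, leader payoff 4.
- R: BR = M, leader payoff 6.
Maximizing over 2, 4, 6, Player II chooses R. Subgame-perfect outcome: (M, R) with payoffs (3, 6).
For the simultaneous game, intersect best replies.
Player 1's best replies: L→B; C→B; R→M.
Player II's best replies: T→C; M→C; B→C.
The unique mutual best reply is (B, C), giving (9, 4).
Player 1 earns 3 sequentially versus 9 at the Nash outcome: worse off.

worse off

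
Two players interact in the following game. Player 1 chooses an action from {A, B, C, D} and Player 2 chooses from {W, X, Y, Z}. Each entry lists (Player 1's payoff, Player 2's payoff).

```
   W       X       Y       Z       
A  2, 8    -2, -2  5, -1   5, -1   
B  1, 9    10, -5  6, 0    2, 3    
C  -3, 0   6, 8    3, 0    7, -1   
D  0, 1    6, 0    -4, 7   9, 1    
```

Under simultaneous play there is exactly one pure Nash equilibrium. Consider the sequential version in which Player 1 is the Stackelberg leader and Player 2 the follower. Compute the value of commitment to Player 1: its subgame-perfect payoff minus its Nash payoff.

4

Solve by backward induction (Player 1 leads).
- A: BR = W, leader payoff 2.
- B: BR = W, leader payoff 1.
- C: BR = X, leader payoff 6.
- D: BR = Y, leader payoff -4.
Maximizing over 2, 1, 6, -4, Player 1 chooses C. Subgame-perfect outcome: (C, X) with payoffs (6, 8).
For the simultaneous game, intersect best replies.
Player 1's best replies: W→A; X→B; Y→B; Z→D.
Player 2's best replies: A→W; B→W; C→X; D→Y.
The unique mutual best reply is (A, W), giving (2, 8).
Player 1's commitment gain: 6 − 2 = 4.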